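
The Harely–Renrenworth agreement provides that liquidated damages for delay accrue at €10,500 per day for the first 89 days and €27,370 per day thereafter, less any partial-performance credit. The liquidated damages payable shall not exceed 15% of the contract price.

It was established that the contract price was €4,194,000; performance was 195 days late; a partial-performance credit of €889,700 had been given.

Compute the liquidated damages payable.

€629,100

First 89 days: 89 × €10,500 = €934,500
Remaining days: (195 − 89) × €27,370 = €2,901,220
Accrued per-day damages: €934,500 + €2,901,220 = €3,835,720
Less partial-performance credit: €3,835,720 − €889,700 = €2,946,020
Cap: 15% of €4,194,000 = €629,100
Cap at €629,100: €2,946,020 exceeds the cap → €629,100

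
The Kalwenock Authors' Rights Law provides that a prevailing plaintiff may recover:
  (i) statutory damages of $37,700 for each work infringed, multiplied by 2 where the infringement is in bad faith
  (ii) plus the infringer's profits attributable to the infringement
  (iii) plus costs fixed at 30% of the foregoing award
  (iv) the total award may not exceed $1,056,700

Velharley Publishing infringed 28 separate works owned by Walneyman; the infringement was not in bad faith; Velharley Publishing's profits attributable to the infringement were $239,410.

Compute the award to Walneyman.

Statutory damages: 28 × $37,700 = $1,055,600
Infringement not in bad faith: no ×2 enhancement.
Combined award: $1,055,600 + $239,410 = $1,295,010
Costs: 30% of $1,295,010 = $388,503
Award plus costs: $1,295,010 + $388,503 = $1,683,513
Cap at $1,056,700: $1,683,513 exceeds the cap → $1,056,700

$1,056,700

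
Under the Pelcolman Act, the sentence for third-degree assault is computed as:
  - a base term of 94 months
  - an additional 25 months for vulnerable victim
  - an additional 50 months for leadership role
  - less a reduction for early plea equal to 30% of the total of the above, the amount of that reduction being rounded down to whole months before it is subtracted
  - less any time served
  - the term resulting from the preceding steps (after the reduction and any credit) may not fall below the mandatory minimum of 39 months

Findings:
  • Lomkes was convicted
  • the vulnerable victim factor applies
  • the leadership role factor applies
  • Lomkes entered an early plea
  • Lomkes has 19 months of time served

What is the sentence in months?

100 months

Vulnerable victim enhancement: +25 months
Leadership role enhancement: +50 months
Adjusted term: 94 months + 25 months + 50 months = 169 months
Early plea reduction: 30% of 169 months = 50 months (rounded down)
After reduction: 169 − 50 = 119 months
Less time served: 119 months − 19 months = 100 months
Minimum 39 months: 100 months meets the minimum, no increase.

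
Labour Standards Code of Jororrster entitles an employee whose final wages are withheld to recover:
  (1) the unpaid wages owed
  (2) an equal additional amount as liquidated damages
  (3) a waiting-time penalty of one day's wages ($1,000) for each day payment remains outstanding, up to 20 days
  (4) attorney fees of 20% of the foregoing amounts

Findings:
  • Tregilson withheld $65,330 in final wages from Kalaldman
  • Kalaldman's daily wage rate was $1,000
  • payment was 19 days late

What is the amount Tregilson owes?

Liquidated damages (equal amount): $65,330
Penalty days: min(19, 20) = 19
Waiting-time penalty: 19 × $1,000 = $19,000
Subtotal: $65,330 + $65,330 + $19,000 = $149,660
Attorney fees: 20% of $149,660 = $29,932
Total award: $149,660 + $29,932 = $179,592

Total award: $179,592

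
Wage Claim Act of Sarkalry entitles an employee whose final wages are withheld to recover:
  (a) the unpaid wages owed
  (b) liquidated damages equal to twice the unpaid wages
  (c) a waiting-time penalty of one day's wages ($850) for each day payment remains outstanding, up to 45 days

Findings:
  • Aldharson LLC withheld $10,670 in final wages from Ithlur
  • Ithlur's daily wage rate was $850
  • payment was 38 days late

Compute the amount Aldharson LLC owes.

$64,310

Doubled: 2 × $10,670 = $21,340
Penalty days: min(38, 45) = 38
Waiting-time penalty: 38 × $850 = $32,300
Total award: $10,670 + $21,340 + $32,300 = $64,310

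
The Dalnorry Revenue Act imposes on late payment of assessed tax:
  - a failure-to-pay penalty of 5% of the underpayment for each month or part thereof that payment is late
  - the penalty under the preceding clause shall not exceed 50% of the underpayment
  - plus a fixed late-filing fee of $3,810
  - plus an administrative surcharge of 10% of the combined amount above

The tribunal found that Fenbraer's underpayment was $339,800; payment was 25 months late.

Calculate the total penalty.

$191,081

Accrued rate: 5% × 25 = 125%, capped at 50% → 50%
Failure-to-pay penalty: 50% of $339,800 = $169,900
Penalty before surcharge: $169,900 + $3,810 = $173,710
Administrative surcharge: 10% of $173,710 = $17,371
Total penalty: $173,710 + $17,371 = $191,081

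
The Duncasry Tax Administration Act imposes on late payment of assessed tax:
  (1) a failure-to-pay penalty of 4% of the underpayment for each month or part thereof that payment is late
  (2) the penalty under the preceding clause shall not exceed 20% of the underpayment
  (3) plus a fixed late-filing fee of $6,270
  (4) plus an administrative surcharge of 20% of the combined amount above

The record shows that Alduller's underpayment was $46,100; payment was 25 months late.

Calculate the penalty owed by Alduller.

$18,588

Accrued rate: 4% × 25 = 100%, capped at 20% → 20%
Failure-to-pay penalty: 20% of $46,100 = $9,220
Penalty before surcharge: $9,220 + $6,270 = $15,490
Administrative surcharge: 20% of $15,490 = $3,098
Total penalty: $15,490 + $3,098 = $18,588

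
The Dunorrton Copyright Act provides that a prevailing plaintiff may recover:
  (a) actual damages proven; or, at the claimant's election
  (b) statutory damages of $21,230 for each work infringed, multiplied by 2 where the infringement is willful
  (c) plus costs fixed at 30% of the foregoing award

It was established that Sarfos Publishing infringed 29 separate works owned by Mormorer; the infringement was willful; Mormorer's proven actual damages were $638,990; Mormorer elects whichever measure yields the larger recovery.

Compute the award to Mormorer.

$1,600,742

Statutory damages: 29 × $21,230 = $615,670
Doubled: 2 × $615,670 = $1,231,340
Greater of actual damages ($638,990) or enhanced statutory damages ($1,231,340): $1,231,340
Costs: 30% of $1,231,340 = $369,402
Award plus costs: $1,231,340 + $369,402 = $1,600,742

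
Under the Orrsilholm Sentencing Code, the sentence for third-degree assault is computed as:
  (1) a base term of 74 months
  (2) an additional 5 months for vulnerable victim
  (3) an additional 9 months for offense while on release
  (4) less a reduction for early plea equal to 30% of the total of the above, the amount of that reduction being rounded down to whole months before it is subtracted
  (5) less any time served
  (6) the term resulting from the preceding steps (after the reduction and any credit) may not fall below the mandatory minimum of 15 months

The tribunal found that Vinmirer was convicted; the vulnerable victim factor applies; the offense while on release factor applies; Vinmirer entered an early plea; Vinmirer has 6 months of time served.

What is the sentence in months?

56 months

Vulnerable victim enhancement: +5 months
Offense while on release enhancement: +9 months
Adjusted term: 74 months + 5 months + 9 months = 88 months
Early plea reduction: 30% of 88 months = 26 months (rounded down)
After reduction: 88 − 26 = 62 months
Less time served: 62 months − 6 months = 56 months
Minimum 15 months: 56 months meets the minimum, no increase.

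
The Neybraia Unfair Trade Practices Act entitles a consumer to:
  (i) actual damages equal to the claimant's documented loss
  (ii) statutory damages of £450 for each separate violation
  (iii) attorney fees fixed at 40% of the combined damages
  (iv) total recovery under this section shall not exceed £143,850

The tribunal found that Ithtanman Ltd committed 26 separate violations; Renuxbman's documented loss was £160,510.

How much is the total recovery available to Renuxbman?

£143,850

Statutory damages: 26 × £450 = £11,700
Combined damages: £160,510 + £11,700 = £172,210
Attorney fees: 40% of £172,210 = £68,884
Total before cap: £172,210 + £68,884 = £241,094
Cap at £143,850: £241,094 exceeds the cap → £143,850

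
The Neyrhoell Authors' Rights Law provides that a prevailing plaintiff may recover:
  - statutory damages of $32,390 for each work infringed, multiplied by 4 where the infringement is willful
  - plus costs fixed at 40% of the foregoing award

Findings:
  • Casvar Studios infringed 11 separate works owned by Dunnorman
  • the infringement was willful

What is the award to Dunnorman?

Statutory damages: 11 × $32,390 = $356,290
Multiplied by 4: 4 × $356,290 = $1,425,160
Costs: 40% of $1,425,160 = $570,064
Award plus costs: $1,425,160 + $570,064 = $1,995,224

$1,995,224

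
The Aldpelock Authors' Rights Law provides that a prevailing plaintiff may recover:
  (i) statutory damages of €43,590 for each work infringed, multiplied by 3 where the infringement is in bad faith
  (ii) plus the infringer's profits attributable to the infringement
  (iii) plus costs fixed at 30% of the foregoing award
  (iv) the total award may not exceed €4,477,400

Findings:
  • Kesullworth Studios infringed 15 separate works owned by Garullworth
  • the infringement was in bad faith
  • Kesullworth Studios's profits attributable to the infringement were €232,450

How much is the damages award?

€2,852,200

Statutory damages: 15 × €43,590 = €653,850
Trebled: 3 × €653,850 = €1,961,550
Combined award: €1,961,550 + €232,450 = €2,194,000
Costs: 30% of €2,194,000 = €658,200
Award plus costs: €2,194,000 + €658,200 = €2,852,200
Cap at €4,477,400: €2,852,200 is within the cap, no reduction.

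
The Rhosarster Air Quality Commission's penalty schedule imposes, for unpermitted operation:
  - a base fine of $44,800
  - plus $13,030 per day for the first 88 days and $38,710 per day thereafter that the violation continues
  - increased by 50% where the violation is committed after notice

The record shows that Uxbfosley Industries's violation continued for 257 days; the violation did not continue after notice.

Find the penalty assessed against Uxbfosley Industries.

$7,733,430

First 88 days: 88 × $13,030 = $1,146,640
Remaining days: (257 − 88) × $38,710 = $6,541,990
Per-day component: $1,146,640 + $6,541,990 = $7,688,630
Base plus per-day: $44,800 + $7,688,630 = $7,733,430
The violation did not continue after notice: no 50% increase.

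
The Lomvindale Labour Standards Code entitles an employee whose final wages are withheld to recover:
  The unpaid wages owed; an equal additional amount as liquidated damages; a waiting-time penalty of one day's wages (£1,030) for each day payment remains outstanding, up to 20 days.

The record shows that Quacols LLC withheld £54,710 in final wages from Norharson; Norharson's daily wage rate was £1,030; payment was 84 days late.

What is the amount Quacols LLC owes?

Liquidated damages (equal amount): £54,710
Penalty days: min(84, 20) = 20
Waiting-time penalty: 20 × £1,030 = £20,600
Total award: £54,710 + £54,710 + £20,600 = £130,020

£130,020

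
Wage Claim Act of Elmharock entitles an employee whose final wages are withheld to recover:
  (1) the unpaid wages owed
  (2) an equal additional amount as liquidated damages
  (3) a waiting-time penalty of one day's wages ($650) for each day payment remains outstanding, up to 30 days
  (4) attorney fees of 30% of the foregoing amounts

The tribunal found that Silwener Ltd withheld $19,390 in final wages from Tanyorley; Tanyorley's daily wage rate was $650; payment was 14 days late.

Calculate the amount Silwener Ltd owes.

Liquidated damages (equal amount): $19,390
Penalty days: min(14, 30) = 14
Waiting-time penalty: 14 × $650 = $9,100
Subtotal: $19,390 + $19,390 + $9,100 = $47,880
Attorney fees: 30% of $47,880 = $14,364
Total award: $47,880 + $14,364 = $62,244

$62,244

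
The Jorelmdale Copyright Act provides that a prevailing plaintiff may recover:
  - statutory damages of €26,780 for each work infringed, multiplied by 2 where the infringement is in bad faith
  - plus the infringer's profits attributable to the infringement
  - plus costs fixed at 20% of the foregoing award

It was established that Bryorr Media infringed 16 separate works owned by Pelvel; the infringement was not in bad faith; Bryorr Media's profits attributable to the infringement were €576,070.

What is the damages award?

Statutory damages: 16 × €26,780 = €428,480
Infringement not in bad faith: no ×2 enhancement.
Combined award: €428,480 + €576,070 = €1,004,550
Costs: 20% of €1,004,550 = €200,910
Award plus costs: €1,004,550 + €200,910 = €1,205,460

€1,205,460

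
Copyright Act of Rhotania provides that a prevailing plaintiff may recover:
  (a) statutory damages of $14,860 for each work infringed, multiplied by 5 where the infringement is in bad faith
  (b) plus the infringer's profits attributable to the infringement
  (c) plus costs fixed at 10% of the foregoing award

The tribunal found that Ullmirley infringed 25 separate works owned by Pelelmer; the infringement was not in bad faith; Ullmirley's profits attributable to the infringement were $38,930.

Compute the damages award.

$451,473

Statutory damages: 25 × $14,860 = $371,500
Infringement not in bad faith: no ×5 enhancement.
Combined award: $371,500 + $38,930 = $410,430
Costs: 10% of $410,430 = $41,043
Award plus costs: $410,430 + $41,043 = $451,473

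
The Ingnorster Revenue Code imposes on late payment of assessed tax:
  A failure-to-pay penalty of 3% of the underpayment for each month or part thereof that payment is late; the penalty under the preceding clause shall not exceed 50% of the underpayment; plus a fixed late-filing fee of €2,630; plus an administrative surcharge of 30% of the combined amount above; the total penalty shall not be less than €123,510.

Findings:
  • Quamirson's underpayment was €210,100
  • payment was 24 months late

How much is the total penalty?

Penalty: €139,984

Accrued rate: 3% × 24 = 72%, capped at 50% → 50%
Failure-to-pay penalty: 50% of €210,100 = €105,050
Penalty before surcharge: €105,050 + €2,630 = €107,680
Administrative surcharge: 30% of €107,680 = €32,304
Total penalty: €107,680 + €32,304 = €139,984
Minimum €123,510: €139,984 meets the minimum, no increase.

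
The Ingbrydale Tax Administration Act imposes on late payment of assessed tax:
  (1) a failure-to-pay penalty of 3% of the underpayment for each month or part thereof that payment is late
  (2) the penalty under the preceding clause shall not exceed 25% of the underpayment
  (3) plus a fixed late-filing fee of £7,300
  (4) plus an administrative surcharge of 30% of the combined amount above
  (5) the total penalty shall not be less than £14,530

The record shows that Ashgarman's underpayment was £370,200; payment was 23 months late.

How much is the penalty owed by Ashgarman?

Accrued rate: 3% × 23 = 69%, capped at 25% → 25%
Failure-to-pay penalty: 25% of £370,200 = £92,550
Penalty before surcharge: £92,550 + £7,300 = £99,850
Administrative surcharge: 30% of £99,850 = £29,955
Total penalty: £99,850 + £29,955 = £129,805
Minimum £14,530: £129,805 meets the minimum, no increase.

£129,805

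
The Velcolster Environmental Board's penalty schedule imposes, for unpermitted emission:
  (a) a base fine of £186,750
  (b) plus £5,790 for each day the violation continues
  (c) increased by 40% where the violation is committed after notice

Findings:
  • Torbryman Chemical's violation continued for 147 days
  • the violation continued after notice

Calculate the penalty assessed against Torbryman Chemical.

£1,453,032

Per-day component: 147 × £5,790 = £851,130
Base plus per-day: £186,750 + £851,130 = £1,037,880
Enhancement: 40% of £1,037,880 = £415,152
Enhanced fine: £1,037,880 + £415,152 = £1,453,032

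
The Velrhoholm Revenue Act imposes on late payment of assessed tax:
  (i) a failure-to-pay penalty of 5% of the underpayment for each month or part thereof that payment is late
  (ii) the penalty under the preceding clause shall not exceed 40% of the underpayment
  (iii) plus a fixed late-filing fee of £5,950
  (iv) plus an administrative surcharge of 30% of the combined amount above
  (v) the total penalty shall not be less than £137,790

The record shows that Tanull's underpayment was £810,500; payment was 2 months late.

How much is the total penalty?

£137,790

Accrued rate: 5% × 2 = 10%, capped at 40% → 10%
Failure-to-pay penalty: 10% of £810,500 = £81,050
Penalty before surcharge: £81,050 + £5,950 = £87,000
Administrative surcharge: 30% of £87,000 = £26,100
Total penalty: £87,000 + £26,100 = £113,100
Minimum £137,790: £113,100 is below the minimum → £137,790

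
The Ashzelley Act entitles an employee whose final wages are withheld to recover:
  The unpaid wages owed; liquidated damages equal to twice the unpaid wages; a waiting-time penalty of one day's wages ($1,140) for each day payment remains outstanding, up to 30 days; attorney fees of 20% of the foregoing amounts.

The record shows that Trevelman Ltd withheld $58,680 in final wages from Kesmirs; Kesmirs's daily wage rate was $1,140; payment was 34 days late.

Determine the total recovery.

$252,288

Doubled: 2 × $58,680 = $117,360
Penalty days: min(34, 30) = 30
Waiting-time penalty: 30 × $1,140 = $34,200
Subtotal: $58,680 + $117,360 + $34,200 = $210,240
Attorney fees: 20% of $210,240 = $42,048
Total award: $210,240 + $42,048 = $252,288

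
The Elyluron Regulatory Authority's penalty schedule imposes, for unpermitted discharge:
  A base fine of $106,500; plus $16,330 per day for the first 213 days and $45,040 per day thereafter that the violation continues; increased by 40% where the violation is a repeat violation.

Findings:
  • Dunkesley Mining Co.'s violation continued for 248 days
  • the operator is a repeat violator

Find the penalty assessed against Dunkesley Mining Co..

Civil penalty: $7,225,666

First 213 days: 213 × $16,330 = $3,478,290
Remaining days: (248 − 213) × $45,040 = $1,576,400
Per-day component: $3,478,290 + $1,576,400 = $5,054,690
Base plus per-day: $106,500 + $5,054,690 = $5,161,190
Enhancement: 40% of $5,161,190 = $2,064,476
Enhanced fine: $5,161,190 + $2,064,476 = $7,225,666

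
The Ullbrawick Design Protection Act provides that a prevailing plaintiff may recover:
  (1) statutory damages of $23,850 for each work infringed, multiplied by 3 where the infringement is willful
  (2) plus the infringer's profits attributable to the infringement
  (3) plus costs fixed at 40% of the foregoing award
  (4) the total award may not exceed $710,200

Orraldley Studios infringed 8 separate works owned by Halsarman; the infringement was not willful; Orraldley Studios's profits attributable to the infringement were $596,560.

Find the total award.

Statutory damages: 8 × $23,850 = $190,800
Infringement not willful: no ×3 enhancement.
Combined award: $190,800 + $596,560 = $787,360
Costs: 40% of $787,360 = $314,944
Award plus costs: $787,360 + $314,944 = $1,102,304
Cap at $710,200: $1,102,304 exceeds the cap → $710,200

$710,200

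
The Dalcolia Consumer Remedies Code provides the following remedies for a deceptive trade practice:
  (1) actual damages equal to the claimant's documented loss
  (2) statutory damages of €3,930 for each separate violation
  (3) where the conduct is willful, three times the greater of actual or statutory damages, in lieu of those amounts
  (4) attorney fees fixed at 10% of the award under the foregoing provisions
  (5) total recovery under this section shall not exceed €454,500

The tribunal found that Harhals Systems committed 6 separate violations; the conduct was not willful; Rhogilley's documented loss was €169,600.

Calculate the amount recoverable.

Total recovery: €212,498

Statutory damages: 6 × €3,930 = €23,580
Conduct not willful: the in-lieu enhancement does not apply.
Actual plus statutory damages: €169,600 + €23,580 = €193,180
Attorney fees: 10% of €193,180 = €19,318
Total before cap: €193,180 + €19,318 = €212,498
Cap at €454,500: €212,498 is within the cap, no reduction.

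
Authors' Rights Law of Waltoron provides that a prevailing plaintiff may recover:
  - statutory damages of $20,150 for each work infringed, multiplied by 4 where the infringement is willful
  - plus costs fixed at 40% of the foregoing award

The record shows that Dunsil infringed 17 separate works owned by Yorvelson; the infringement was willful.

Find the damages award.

Statutory damages: 17 × $20,150 = $342,550
Multiplied by 4: 4 × $342,550 = $1,370,200
Costs: 40% of $1,370,200 = $548,080
Award plus costs: $1,370,200 + $548,080 = $1,918,280

Award: $1,918,280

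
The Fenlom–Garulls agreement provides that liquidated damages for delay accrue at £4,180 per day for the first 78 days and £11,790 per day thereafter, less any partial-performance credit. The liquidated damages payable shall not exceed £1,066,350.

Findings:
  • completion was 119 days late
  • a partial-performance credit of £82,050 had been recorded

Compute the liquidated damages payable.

First 78 days: 78 × £4,180 = £326,040
Remaining days: (119 − 78) × £11,790 = £483,390
Accrued per-day damages: £326,040 + £483,390 = £809,430
Less partial-performance credit: £809,430 − £82,050 = £727,380
Cap at £1,066,350: £727,380 is within the cap, no reduction.

£727,380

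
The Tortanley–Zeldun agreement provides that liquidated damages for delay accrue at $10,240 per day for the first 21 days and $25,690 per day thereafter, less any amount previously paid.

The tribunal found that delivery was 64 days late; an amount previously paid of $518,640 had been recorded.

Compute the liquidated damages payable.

First 21 days: 21 × $10,240 = $215,040
Remaining days: (64 − 21) × $25,690 = $1,104,670
Accrued per-day damages: $215,040 + $1,104,670 = $1,319,710
Less amount previously paid: $1,319,710 − $518,640 = $801,070

$801,070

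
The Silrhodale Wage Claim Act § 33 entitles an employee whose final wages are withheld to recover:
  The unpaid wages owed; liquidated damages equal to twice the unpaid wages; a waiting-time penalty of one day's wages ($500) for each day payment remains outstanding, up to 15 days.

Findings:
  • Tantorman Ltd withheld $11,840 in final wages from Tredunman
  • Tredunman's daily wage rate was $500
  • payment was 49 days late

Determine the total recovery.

Doubled: 2 × $11,840 = $23,680
Penalty days: min(49, 15) = 15
Waiting-time penalty: 15 × $500 = $7,500
Total award: $11,840 + $23,680 + $7,500 = $43,020

$43,020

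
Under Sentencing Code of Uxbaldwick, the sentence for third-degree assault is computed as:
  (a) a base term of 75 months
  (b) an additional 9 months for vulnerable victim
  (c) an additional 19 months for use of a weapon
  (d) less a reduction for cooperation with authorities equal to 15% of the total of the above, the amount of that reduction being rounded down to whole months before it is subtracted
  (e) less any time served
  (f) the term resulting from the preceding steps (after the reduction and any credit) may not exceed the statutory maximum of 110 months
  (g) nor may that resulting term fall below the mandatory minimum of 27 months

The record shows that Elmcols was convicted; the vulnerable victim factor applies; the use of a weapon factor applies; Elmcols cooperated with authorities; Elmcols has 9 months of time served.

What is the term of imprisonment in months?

79 months

Vulnerable victim enhancement: +9 months
Use of a weapon enhancement: +19 months
Adjusted term: 75 months + 9 months + 19 months = 103 months
Cooperation with authorities reduction: 15% of 103 months = 15 months (rounded down)
After reduction: 103 − 15 = 88 months
Less time served: 88 months − 9 months = 79 months
Cap at 110 months: 79 months is within the cap, no reduction.
Minimum 27 months: 79 months meets the minimum, no increase.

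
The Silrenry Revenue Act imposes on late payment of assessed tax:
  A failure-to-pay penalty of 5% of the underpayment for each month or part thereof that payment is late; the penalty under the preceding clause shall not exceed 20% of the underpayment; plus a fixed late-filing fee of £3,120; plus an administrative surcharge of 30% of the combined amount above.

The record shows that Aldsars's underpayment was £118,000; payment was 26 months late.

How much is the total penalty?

£34,736

Accrued rate: 5% × 26 = 130%, capped at 20% → 20%
Failure-to-pay penalty: 20% of £118,000 = £23,600
Penalty before surcharge: £23,600 + £3,120 = £26,720
Administrative surcharge: 30% of £26,720 = £8,016
Total penalty: £26,720 + £8,016 = £34,736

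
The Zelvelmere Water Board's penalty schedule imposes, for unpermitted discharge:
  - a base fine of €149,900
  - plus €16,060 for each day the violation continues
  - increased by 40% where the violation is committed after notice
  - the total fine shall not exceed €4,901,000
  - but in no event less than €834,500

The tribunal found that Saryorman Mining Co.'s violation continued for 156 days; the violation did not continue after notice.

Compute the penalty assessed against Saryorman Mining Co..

€2,655,260

Per-day component: 156 × €16,060 = €2,505,360
Base plus per-day: €149,900 + €2,505,360 = €2,655,260
The violation did not continue after notice: no 40% increase.
Cap at €4,901,000: €2,655,260 is within the cap, no reduction.
Minimum €834,500: €2,655,260 meets the minimum, no increase.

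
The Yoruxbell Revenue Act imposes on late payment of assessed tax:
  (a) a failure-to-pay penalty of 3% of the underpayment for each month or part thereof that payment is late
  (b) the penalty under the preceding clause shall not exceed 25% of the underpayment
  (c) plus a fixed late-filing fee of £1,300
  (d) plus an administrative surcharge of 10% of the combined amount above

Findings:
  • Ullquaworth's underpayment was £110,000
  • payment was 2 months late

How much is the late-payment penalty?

Accrued rate: 3% × 2 = 6%, capped at 25% → 6%
Failure-to-pay penalty: 6% of £110,000 = £6,600
Penalty before surcharge: £6,600 + £1,300 = £7,900
Administrative surcharge: 10% of £7,900 = £790
Total penalty: £7,900 + £790 = £8,690

£8,690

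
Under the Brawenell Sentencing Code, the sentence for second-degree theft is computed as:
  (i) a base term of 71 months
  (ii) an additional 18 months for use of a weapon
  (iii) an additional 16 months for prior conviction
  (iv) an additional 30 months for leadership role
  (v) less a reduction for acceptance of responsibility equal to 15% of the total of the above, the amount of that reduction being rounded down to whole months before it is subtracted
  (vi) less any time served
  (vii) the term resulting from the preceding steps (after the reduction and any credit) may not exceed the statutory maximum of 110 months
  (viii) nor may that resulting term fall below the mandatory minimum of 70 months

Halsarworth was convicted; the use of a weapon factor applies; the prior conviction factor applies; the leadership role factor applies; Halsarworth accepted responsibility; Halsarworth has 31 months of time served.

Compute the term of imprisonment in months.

84 months

Use of a weapon enhancement: +18 months
Prior conviction enhancement: +16 months
Leadership role enhancement: +30 months
Adjusted term: 71 months + 18 months + 16 months + 30 months = 135 months
Acceptance of responsibility reduction: 15% of 135 months = 20 months (rounded down)
After reduction: 135 − 20 = 115 months
Less time served: 115 months − 31 months = 84 months
Cap at 110 months: 84 months is within the cap, no reduction.
Minimum 70 months: 84 months meets the minimum, no increase.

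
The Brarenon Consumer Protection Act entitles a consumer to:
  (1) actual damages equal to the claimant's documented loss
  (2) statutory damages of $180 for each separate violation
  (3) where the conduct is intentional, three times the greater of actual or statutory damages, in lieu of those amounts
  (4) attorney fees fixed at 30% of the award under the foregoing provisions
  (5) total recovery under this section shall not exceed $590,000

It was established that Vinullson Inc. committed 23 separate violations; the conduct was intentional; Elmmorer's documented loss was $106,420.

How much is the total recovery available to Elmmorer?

$415,038

Statutory damages: 23 × $180 = $4,140
Greater of actual damages ($106,420) or statutory damages ($4,140): $106,420
Trebled: 3 × $106,420 = $319,260
Attorney fees: 30% of $319,260 = $95,778
Total before cap: $319,260 + $95,778 = $415,038
Cap at $590,000: $415,038 is within the cap, no reduction.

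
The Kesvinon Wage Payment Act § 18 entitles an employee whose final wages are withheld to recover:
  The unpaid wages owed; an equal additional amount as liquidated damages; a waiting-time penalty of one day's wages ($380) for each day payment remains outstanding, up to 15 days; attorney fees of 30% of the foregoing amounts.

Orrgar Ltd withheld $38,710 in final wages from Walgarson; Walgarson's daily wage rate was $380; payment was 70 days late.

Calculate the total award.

Liquidated damages (equal amount): $38,710
Penalty days: min(70, 15) = 15
Waiting-time penalty: 15 × $380 = $5,700
Subtotal: $38,710 + $38,710 + $5,700 = $83,120
Attorney fees: 30% of $83,120 = $24,936
Total award: $83,120 + $24,936 = $108,056

Total award: $108,056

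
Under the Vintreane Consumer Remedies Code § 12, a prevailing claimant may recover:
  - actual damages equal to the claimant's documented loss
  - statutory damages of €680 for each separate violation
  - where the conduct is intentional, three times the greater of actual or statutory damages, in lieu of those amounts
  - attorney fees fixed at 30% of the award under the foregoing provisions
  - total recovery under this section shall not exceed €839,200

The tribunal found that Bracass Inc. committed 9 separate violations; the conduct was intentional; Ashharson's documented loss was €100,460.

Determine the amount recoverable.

Total recovery: €391,794

Statutory damages: 9 × €680 = €6,120
Greater of actual damages (€100,460) or statutory damages (€6,120): €100,460
Trebled: 3 × €100,460 = €301,380
Attorney fees: 30% of €301,380 = €90,414
Total before cap: €301,380 + €90,414 = €391,794
Cap at €839,200: €391,794 is within the cap, no reduction.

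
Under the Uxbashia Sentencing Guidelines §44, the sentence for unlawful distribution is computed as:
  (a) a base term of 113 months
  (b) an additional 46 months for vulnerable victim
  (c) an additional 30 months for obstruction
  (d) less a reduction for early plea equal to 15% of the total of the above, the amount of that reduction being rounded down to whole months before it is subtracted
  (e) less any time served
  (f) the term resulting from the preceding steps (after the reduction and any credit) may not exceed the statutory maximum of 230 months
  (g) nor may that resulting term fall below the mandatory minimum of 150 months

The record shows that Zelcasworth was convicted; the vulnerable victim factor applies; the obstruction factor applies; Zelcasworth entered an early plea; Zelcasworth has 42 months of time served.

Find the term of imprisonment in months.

Vulnerable victim enhancement: +46 months
Obstruction enhancement: +30 months
Adjusted term: 113 months + 46 months + 30 months = 189 months
Early plea reduction: 15% of 189 months = 28 months (rounded down)
After reduction: 189 − 28 = 161 months
Less time served: 161 months − 42 months = 119 months
Cap at 230 months: 119 months is within the cap, no reduction.
Minimum 150 months: 119 months is below the minimum → 150 months

150 months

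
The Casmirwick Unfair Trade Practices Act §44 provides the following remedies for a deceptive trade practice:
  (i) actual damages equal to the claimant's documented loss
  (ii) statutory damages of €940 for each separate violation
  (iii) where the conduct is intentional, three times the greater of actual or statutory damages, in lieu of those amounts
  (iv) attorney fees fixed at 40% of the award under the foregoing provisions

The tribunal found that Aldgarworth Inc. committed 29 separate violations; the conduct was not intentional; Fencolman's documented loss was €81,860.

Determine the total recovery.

€152,768

Statutory damages: 29 × €940 = €27,260
Conduct not intentional: the in-lieu enhancement does not apply.
Actual plus statutory damages: €81,860 + €27,260 = €109,120
Attorney fees: 40% of €109,120 = €43,648
Total recovery: €109,120 + €43,648 = €152,768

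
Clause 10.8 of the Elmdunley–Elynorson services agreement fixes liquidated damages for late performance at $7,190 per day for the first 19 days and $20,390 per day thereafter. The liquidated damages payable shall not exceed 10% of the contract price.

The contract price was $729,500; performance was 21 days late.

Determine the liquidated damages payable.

$72,950

First 19 days: 19 × $7,190 = $136,610
Remaining days: (21 − 19) × $20,390 = $40,780
Accrued per-day damages: $136,610 + $40,780 = $177,390
Cap: 10% of $729,500 = $72,950
Cap at $72,950: $177,390 exceeds the cap → $72,950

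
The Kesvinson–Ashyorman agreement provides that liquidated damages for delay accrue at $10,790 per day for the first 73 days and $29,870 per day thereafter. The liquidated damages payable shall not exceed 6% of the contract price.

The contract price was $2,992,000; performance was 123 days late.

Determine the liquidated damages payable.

$179,520

First 73 days: 73 × $10,790 = $787,670
Remaining days: (123 − 73) × $29,870 = $1,493,500
Accrued per-day damages: $787,670 + $1,493,500 = $2,281,170
Cap: 6% of $2,992,000 = $179,520
Cap at $179,520: $2,281,170 exceeds the cap → $179,520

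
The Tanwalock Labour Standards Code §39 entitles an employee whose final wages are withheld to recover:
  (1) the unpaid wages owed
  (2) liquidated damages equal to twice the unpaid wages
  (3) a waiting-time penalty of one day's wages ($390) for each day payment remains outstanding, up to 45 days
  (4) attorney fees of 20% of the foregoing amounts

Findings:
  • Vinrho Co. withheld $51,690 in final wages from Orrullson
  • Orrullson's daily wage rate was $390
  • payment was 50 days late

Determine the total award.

$207,144

Doubled: 2 × $51,690 = $103,380
Penalty days: min(50, 45) = 45
Waiting-time penalty: 45 × $390 = $17,550
Subtotal: $51,690 + $103,380 + $17,550 = $172,620
Attorney fees: 20% of $172,620 = $34,524
Total award: $172,620 + $34,524 = $207,144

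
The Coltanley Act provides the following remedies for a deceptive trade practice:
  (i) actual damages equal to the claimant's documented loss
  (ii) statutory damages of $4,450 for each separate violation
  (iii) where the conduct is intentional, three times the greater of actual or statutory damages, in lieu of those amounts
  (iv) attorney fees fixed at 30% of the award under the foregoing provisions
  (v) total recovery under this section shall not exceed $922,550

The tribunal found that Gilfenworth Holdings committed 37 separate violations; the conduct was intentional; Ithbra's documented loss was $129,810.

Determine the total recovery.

Statutory damages: 37 × $4,450 = $164,650
Greater of actual damages ($129,810) or statutory damages ($164,650): $164,650
Trebled: 3 × $164,650 = $493,950
Attorney fees: 30% of $493,950 = $148,185
Total before cap: $493,950 + $148,185 = $642,135
Cap at $922,550: $642,135 is within the cap, no reduction.

$642,135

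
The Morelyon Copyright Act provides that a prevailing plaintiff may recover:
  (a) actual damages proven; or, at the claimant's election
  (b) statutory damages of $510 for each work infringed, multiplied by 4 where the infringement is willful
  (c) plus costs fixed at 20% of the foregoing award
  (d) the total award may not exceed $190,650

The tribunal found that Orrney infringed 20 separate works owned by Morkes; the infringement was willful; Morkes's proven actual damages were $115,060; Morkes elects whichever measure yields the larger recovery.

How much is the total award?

Statutory damages: 20 × $510 = $10,200
Multiplied by 4: 4 × $10,200 = $40,800
Greater of actual damages ($115,060) or enhanced statutory damages ($40,800): $115,060
Costs: 20% of $115,060 = $23,012
Award plus costs: $115,060 + $23,012 = $138,072
Cap at $190,650: $138,072 is within the cap, no reduction.

$138,072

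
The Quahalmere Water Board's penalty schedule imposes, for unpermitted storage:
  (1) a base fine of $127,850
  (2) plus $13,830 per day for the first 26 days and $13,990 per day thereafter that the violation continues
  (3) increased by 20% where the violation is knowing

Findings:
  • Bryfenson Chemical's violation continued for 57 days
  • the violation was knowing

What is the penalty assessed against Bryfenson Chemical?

First 26 days: 26 × $13,830 = $359,580
Remaining days: (57 − 26) × $13,990 = $433,690
Per-day component: $359,580 + $433,690 = $793,270
Base plus per-day: $127,850 + $793,270 = $921,120
Enhancement: 20% of $921,120 = $184,224
Enhanced fine: $921,120 + $184,224 = $1,105,344

$1,105,344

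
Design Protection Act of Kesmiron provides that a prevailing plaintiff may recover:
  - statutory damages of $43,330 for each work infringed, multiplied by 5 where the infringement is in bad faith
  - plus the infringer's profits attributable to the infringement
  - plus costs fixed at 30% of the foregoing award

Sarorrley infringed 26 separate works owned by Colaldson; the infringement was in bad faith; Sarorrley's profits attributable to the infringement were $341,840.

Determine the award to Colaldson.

Award: $7,767,162

Statutory damages: 26 × $43,330 = $1,126,580
Multiplied by 5: 5 × $1,126,580 = $5,632,900
Combined award: $5,632,900 + $341,840 = $5,974,740
Costs: 30% of $5,974,740 = $1,792,422
Award plus costs: $5,974,740 + $1,792,422 = $7,767,162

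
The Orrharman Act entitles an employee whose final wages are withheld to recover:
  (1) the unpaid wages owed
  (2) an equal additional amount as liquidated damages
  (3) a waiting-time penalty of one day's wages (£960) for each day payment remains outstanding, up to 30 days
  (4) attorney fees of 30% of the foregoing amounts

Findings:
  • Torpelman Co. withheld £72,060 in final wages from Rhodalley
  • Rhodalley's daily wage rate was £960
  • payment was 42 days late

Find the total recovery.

Liquidated damages (equal amount): £72,060
Penalty days: min(42, 30) = 30
Waiting-time penalty: 30 × £960 = £28,800
Subtotal: £72,060 + £72,060 + £28,800 = £172,920
Attorney fees: 30% of £172,920 = £51,876
Total award: £172,920 + £51,876 = £224,796

Total award: £224,796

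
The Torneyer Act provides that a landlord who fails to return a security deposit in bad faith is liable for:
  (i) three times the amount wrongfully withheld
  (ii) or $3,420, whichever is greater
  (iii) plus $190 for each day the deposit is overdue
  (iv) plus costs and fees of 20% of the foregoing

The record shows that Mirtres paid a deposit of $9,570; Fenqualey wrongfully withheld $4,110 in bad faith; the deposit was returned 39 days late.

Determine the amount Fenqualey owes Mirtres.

Trebled: 3 × $4,110 = $12,330
Minimum $3,420: $12,330 meets the minimum, no increase.
Late-return penalty: 39 × $190 = $7,410
Damages plus late penalty: $12,330 + $7,410 = $19,740
Costs and fees: 20% of $19,740 = $3,948
Total recovery: $19,740 + $3,948 = $23,688

$23,688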